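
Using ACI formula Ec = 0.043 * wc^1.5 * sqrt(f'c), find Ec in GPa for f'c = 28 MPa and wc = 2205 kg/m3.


Ec = 0.043 * 2205^1.5 * sqrt(28) / 1000
= 23.56 GPa

23.56


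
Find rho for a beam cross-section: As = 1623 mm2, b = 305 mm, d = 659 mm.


rho = As / (b * d)
= 1623 / (305 * 659)
= 0.0081

0.0081


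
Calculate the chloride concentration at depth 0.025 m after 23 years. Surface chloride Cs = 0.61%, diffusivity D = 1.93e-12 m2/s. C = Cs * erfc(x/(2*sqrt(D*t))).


t_seconds = 23 * 365.25 * 24 * 3600 = 725824800.0 s
arg = 0.025 / (2 * sqrt(1.93e-12 * 725824800.0))
= 0.334
erfc(0.334) = 0.6367
C = 0.61 * 0.6367 = 0.3884%

0.3884


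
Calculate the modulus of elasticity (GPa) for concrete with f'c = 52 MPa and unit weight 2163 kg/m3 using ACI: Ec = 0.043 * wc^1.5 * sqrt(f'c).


Ec = 0.043 * 2163^1.5 * sqrt(52) / 1000
= 31.19 GPa

31.19


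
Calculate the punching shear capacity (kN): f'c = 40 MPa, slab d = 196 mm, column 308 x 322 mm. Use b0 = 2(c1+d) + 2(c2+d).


b0 = 2*(308 + 196) + 2*(322 + 196) = 2044 mm
Vc = 0.33 * sqrt(40) * 2044 * 196 / 1000
= 836.14 kN

836.14


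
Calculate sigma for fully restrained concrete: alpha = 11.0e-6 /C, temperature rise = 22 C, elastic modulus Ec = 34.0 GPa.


sigma = alpha * dT * Ec
= 11.0e-6 * 22 * 34.0 * 1000
= 8.228 MPa

8.228


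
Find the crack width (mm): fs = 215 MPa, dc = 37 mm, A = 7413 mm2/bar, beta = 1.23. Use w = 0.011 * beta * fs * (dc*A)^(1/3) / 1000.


w = 0.011 * beta * fs * (dc * A)^(1/3) / 1000
= 0.011 * 1.23 * 215 * (37 * 7413)^(1/3) / 1000
= 0.189 mm

0.189


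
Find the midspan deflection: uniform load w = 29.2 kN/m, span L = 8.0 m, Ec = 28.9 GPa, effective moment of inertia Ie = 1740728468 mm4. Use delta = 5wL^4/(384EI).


Convert: L = 8.0 m = 8000 mm, Ec = 28.9 GPa = 28900 MPa
delta = 5 * 29.2 * 8000^4 / (384 * 28900 * 1740728468)
= 30.96 mm

30.96


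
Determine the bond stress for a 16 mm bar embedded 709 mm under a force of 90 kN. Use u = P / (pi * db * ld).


u = P / (pi * db * ld)
= 90 * 1000 / (pi * 16 * 709)
= 2.525 MPa

2.525


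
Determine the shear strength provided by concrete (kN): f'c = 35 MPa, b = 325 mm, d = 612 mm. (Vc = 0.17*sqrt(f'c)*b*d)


Vc = 0.17 * sqrt(35) * 325 * 612 / 1000
= 200.04 kN

200.04


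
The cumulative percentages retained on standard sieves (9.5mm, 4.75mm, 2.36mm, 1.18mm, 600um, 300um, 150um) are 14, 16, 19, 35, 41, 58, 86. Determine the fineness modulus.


FM = sum(cumulative % retained) / 100
= 269 / 100
= 2.69

2.69


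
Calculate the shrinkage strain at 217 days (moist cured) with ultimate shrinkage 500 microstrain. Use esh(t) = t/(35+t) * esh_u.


esh(217) = 217 / (35 + 217) * 500
= 217 / 252 * 500
= 430.6 microstrain

430.6


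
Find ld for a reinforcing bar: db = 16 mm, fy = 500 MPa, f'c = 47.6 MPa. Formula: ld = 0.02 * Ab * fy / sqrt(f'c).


Ab = pi * 16^2 / 4 = 201.062 mm2
ld = 0.02 * 201.062 * 500 / sqrt(47.6)
= 291.4 mm

291.4


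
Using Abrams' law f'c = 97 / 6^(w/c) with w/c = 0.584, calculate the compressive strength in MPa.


f'c = 97 / 6^0.584
= 97 / 2.847
= 34.07 MPa

34.07


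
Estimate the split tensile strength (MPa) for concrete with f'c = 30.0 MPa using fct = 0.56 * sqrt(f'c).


fct = 0.56 * sqrt(30.0)
= 0.56 * 5.477
= 3.067 MPa

3.067


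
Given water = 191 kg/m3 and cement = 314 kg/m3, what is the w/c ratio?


w/c = water / cement
w/c = 191 / 314 = 0.608

0.608


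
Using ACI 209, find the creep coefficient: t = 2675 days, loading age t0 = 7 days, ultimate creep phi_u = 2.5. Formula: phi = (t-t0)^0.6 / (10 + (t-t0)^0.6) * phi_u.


dt = 2675 - 7 = 2668
phi = 2668^0.6 / (10 + 2668^0.6) * 2.5
= 2.298

2.298


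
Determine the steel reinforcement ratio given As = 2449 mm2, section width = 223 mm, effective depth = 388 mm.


rho = As / (b * d)
= 2449 / (223 * 388)
= 0.0283

0.0283


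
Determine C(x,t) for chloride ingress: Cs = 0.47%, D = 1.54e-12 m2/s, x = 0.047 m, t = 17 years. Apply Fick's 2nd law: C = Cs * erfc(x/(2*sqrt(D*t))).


t_seconds = 17 * 365.25 * 24 * 3600 = 536479200.0 s
arg = 0.047 / (2 * sqrt(1.54e-12 * 536479200.0))
= 0.8176
erfc(0.8176) = 0.2476
C = 0.47 * 0.2476 = 0.1164%

0.1164


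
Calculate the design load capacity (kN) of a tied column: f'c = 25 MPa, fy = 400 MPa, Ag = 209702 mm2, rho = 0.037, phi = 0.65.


Ast = rho * Ag = 0.037 * 209702 = 7758.974 mm2
phi*Pn = 0.65 * 0.80 * (0.85 * 25 * (209702 - 7758.974) + 400 * 7758.974) / 1000
= 3845.34 kN

3845.34


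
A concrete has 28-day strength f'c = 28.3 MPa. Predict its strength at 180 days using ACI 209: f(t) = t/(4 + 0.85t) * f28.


f(180) = 180 / (4 + 0.85 * 180) * 28.3
= 180 / 157.0 * 28.3
= 32.45 MPa

32.45


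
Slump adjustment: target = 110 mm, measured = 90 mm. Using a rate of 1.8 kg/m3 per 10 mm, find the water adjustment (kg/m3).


Difference = 110 - 90 = 20 mm
Water adjustment = 20 * 1.8 / 10 = 3.6 kg/m3

3.6


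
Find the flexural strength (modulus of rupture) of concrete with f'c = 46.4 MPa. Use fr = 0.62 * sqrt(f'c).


fr = 0.62 * sqrt(46.4)
= 4.223 MPa

4.223


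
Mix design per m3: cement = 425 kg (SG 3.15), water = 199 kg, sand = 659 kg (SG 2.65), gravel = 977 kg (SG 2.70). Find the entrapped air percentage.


Vol cement = 425 / (3.15 * 1000) = 0.134921 m3
Vol water = 199 / 1000 = 0.199 m3
Vol sand = 659 / (2.65 * 1000) = 0.248679 m3
Vol gravel = 977 / (2.70 * 1000) = 0.361852 m3
Total solid + water volume = 0.944452 m3
Air = (1 - 0.944452) * 100 = 5.55%

5.55


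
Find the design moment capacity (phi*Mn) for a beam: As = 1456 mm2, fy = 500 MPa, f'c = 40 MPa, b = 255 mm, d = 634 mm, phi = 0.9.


a = As * fy / (0.85 * f'c * b)
= 1456 * 500 / (0.85 * 40 * 255)
= 83.9677 mm
Mn = As * fy * (d - a/2) / 10^6
= 430.9878 kN-m
phi*Mn = 0.9 * 430.9878 = 387.89 kN-m

387.89


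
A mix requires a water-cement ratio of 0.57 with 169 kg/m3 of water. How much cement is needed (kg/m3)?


Cement = water / (w/c)
= 169 / 0.57
= 296.5 kg/m3

296.5


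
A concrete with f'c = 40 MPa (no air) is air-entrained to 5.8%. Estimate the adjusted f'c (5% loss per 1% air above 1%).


Strength loss = (5.8 - 1) * 5 = 24.0%
f'c = 40 * (1 - 24.0/100)
= 30.4 MPa

30.4


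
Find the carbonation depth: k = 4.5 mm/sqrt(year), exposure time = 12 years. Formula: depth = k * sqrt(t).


depth = k * sqrt(t)
= 4.5 * sqrt(12)
= 15.59 mm

15.59


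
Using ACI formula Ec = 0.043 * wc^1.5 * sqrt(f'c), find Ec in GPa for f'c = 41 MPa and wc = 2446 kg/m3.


Ec = 0.043 * 2446^1.5 * sqrt(41) / 1000
= 33.31 GPa

33.31


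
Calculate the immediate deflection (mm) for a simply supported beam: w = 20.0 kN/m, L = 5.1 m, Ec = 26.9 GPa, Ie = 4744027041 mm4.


Convert: L = 5.1 m = 5100 mm, Ec = 26.9 GPa = 26900 MPa
delta = 5 * 20.0 * 5100^4 / (384 * 26900 * 4744027041)
= 1.38 mm

1.38


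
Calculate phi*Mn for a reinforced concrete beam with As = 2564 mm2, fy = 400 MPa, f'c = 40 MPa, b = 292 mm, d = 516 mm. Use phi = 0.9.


a = As * fy / (0.85 * f'c * b)
= 2564 * 400 / (0.85 * 40 * 292)
= 103.3038 mm
Mn = As * fy * (d - a/2) / 10^6
= 476.2354 kN-m
phi*Mn = 0.9 * 476.2354 = 428.61 kN-m

428.61


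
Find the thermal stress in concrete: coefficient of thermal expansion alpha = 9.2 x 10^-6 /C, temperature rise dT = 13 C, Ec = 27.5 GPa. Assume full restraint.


sigma = alpha * dT * Ec
= 9.2e-6 * 13 * 27.5 * 1000
= 3.289 MPa

3.289


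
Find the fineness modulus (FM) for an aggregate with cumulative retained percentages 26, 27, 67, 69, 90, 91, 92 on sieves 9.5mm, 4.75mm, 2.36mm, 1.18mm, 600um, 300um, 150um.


FM = sum(cumulative % retained) / 100
= 462 / 100
= 4.62

4.62


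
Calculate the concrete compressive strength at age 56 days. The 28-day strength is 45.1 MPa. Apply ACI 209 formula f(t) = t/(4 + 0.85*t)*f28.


f(56) = 56 / (4 + 0.85 * 56) * 45.1
= 56 / 51.6 * 45.1
= 48.95 MPa

48.95


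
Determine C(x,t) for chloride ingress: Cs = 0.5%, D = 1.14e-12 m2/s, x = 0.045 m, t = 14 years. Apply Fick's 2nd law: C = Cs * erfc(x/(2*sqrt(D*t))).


t_seconds = 14 * 365.25 * 24 * 3600 = 441806400.0 s
arg = 0.045 / (2 * sqrt(1.14e-12 * 441806400.0))
= 1.0026
erfc(1.0026) = 0.1562
C = 0.5 * 0.1562 = 0.0781%

0.0781


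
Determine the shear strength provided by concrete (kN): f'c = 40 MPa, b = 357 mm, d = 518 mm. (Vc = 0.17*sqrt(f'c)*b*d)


Vc = 0.17 * sqrt(40) * 357 * 518 / 1000
= 198.83 kN

198.83


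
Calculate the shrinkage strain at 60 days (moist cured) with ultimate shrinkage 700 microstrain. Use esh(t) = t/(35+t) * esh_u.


esh(60) = 60 / (35 + 60) * 700
= 60 / 95 * 700
= 442.1 microstrain

442.1


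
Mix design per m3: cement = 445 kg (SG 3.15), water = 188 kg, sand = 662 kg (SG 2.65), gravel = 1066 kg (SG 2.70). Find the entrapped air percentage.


Vol cement = 445 / (3.15 * 1000) = 0.14127 m3
Vol water = 188 / 1000 = 0.188 m3
Vol sand = 662 / (2.65 * 1000) = 0.249811 m3
Vol gravel = 1066 / (2.70 * 1000) = 0.394815 m3
Total solid + water volume = 0.973896 m3
Air = (1 - 0.973896) * 100 = 2.61%

2.61


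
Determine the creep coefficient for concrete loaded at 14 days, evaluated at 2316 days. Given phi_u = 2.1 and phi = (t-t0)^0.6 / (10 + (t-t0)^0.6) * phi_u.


dt = 2316 - 14 = 2302
phi = 2302^0.6 / (10 + 2302^0.6) * 2.1
= 1.916

1.916


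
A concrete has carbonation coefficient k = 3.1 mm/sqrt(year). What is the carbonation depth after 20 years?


depth = k * sqrt(t)
= 3.1 * sqrt(20)
= 13.86 mm

13.86


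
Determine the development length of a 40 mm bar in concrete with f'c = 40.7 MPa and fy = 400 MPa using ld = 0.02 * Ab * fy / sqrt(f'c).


Ab = pi * 40^2 / 4 = 1256.637 mm2
ld = 0.02 * 1256.637 * 400 / sqrt(40.7)
= 1575.8 mm

1575.8


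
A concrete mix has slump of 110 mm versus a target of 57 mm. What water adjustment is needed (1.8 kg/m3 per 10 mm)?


Difference = 57 - 110 = -53 mm
Water adjustment = -53 * 1.8 / 10 = -9.5 kg/m3

-9.5


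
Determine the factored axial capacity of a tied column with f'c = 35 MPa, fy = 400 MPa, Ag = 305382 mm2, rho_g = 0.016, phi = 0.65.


Ast = rho * Ag = 0.016 * 305382 = 4886.112 mm2
phi*Pn = 0.65 * 0.80 * (0.85 * 35 * (305382 - 4886.112) + 400 * 4886.112) / 1000
= 5664.98 kN

5664.98


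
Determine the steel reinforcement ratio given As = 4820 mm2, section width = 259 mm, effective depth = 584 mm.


rho = As / (b * d)
= 4820 / (259 * 584)
= 0.0319

0.0319


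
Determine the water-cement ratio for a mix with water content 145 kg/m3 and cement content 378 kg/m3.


w/c = water / cement
w/c = 145 / 378 = 0.384

0.384


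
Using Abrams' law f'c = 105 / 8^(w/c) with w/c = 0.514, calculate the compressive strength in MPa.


f'c = 105 / 8^0.514
= 105 / 2.912
= 36.06 MPa

36.06


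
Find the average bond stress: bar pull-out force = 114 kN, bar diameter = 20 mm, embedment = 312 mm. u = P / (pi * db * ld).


u = P / (pi * db * ld)
= 114 * 1000 / (pi * 20 * 312)
= 5.815 MPa

5.815


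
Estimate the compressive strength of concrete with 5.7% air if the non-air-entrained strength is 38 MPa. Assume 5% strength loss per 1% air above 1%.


Strength loss = (5.7 - 1) * 5 = 23.5%
f'c = 38 * (1 - 23.5/100)
= 29.07 MPa

29.07


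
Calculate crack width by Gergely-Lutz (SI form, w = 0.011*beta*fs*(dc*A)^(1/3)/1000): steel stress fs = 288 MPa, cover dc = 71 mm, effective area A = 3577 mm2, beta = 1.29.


w = 0.011 * beta * fs * (dc * A)^(1/3) / 1000
= 0.011 * 1.29 * 288 * (71 * 3577)^(1/3) / 1000
= 0.259 mm

0.259


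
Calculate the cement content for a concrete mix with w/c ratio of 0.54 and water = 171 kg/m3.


Cement = water / (w/c)
= 171 / 0.54
= 316.7 kg/m3

316.7


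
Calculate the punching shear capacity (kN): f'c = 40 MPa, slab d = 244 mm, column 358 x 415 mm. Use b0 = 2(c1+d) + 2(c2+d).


b0 = 2*(358 + 244) + 2*(415 + 244) = 2522 mm
Vc = 0.33 * sqrt(40) * 2522 * 244 / 1000
= 1284.34 kN

1284.34


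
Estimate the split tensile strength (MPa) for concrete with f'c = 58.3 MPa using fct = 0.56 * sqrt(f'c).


fct = 0.56 * sqrt(58.3)
= 0.56 * 7.635
= 4.276 MPa

4.276


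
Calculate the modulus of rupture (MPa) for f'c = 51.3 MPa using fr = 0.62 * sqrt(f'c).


fr = 0.62 * sqrt(51.3)
= 4.441 MPa

4.441


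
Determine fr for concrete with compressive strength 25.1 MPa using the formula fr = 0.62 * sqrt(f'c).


fr = 0.62 * sqrt(25.1)
= 3.106 MPa

3.106


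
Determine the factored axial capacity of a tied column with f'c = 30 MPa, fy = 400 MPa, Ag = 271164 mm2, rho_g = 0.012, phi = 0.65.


Ast = rho * Ag = 0.012 * 271164 = 3253.968 mm2
phi*Pn = 0.65 * 0.80 * (0.85 * 30 * (271164 - 3253.968) + 400 * 3253.968) / 1000
= 4229.31 kN

4229.31


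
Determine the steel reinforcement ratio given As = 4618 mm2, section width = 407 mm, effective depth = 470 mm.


rho = As / (b * d)
= 4618 / (407 * 470)
= 0.0241

0.0241


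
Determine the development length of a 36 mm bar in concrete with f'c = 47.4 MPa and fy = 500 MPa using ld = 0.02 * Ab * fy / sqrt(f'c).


Ab = pi * 36^2 / 4 = 1017.876 mm2
ld = 0.02 * 1017.876 * 500 / sqrt(47.4)
= 1478.4 mm

1478.4


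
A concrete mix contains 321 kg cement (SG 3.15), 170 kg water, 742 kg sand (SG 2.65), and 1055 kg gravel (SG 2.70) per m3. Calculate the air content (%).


Vol cement = 321 / (3.15 * 1000) = 0.101905 m3
Vol water = 170 / 1000 = 0.17 m3
Vol sand = 742 / (2.65 * 1000) = 0.28 m3
Vol gravel = 1055 / (2.70 * 1000) = 0.390741 m3
Total solid + water volume = 0.942646 m3
Air = (1 - 0.942646) * 100 = 5.74%

5.74


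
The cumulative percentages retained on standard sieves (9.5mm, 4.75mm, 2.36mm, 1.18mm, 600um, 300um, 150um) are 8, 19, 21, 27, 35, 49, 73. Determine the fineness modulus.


FM = sum(cumulative % retained) / 100
= 232 / 100
= 2.32

2.32


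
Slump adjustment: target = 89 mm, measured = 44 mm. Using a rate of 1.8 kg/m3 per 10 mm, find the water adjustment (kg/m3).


Difference = 89 - 44 = 45 mm
Water adjustment = 45 * 1.8 / 10 = 8.1 kg/m3

8.1


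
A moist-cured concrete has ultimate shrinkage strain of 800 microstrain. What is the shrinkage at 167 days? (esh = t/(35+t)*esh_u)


esh(167) = 167 / (35 + 167) * 800
= 167 / 202 * 800
= 661.4 microstrain

661.4


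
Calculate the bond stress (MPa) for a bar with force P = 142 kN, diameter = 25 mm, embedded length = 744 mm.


u = P / (pi * db * ld)
= 142 * 1000 / (pi * 25 * 744)
= 2.43 MPa

2.43


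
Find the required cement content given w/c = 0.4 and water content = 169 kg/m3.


Cement = water / (w/c)
= 169 / 0.4
= 422.5 kg/m3

422.5


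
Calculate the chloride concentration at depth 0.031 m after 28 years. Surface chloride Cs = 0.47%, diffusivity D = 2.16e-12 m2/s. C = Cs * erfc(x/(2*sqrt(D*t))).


t_seconds = 28 * 365.25 * 24 * 3600 = 883612800.0 s
arg = 0.031 / (2 * sqrt(2.16e-12 * 883612800.0))
= 0.3548
erfc(0.3548) = 0.6158
C = 0.47 * 0.6158 = 0.2894%

0.2894


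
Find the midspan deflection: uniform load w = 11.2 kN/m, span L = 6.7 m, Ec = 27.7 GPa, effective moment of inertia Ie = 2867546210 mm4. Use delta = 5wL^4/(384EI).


Convert: L = 6.7 m = 6700 mm, Ec = 27.7 GPa = 27700 MPa
delta = 5 * 11.2 * 6700^4 / (384 * 27700 * 2867546210)
= 3.7 mm

3.7


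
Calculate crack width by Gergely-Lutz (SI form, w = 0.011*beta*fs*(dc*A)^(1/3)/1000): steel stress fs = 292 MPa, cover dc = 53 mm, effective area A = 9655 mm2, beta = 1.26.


w = 0.011 * beta * fs * (dc * A)^(1/3) / 1000
= 0.011 * 1.26 * 292 * (53 * 9655)^(1/3) / 1000
= 0.324 mm

0.324


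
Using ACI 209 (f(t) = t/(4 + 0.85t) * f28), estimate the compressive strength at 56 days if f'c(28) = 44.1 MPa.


f(56) = 56 / (4 + 0.85 * 56) * 44.1
= 56 / 51.6 * 44.1
= 47.86 MPa

47.86


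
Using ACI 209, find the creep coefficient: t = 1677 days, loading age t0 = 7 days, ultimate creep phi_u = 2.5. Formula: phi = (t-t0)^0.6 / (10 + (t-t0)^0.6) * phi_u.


dt = 1677 - 7 = 1670
phi = 1670^0.6 / (10 + 1670^0.6) * 2.5
= 2.239

2.239


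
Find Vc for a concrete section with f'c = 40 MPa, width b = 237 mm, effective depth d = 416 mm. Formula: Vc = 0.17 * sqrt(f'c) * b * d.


Vc = 0.17 * sqrt(40) * 237 * 416 / 1000
= 106.0 kN

106.0


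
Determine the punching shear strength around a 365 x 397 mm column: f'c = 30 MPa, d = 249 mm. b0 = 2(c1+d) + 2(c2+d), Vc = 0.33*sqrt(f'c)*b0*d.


b0 = 2*(365 + 249) + 2*(397 + 249) = 2520 mm
Vc = 0.33 * sqrt(30) * 2520 * 249 / 1000
= 1134.16 kN

1134.16


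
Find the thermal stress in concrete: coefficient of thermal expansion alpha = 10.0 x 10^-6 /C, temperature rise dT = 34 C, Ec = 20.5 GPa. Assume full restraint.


sigma = alpha * dT * Ec
= 10.0e-6 * 34 * 20.5 * 1000
= 6.97 MPa

6.97


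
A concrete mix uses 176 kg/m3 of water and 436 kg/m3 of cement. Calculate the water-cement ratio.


w/c = water / cement
w/c = 176 / 436 = 0.404

0.404


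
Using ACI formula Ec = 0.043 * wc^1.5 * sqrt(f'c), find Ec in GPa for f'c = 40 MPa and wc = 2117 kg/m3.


Ec = 0.043 * 2117^1.5 * sqrt(40) / 1000
= 26.49 GPa

26.49


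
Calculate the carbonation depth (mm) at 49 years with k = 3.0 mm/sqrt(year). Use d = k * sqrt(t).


depth = k * sqrt(t)
= 3.0 * sqrt(49)
= 21.0 mm

21.0


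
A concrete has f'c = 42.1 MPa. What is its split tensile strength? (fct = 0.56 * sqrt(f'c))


fct = 0.56 * sqrt(42.1)
= 0.56 * 6.488
= 3.634 MPa

3.634


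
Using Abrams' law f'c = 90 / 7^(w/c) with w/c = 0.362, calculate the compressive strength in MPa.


f'c = 90 / 7^0.362
= 90 / 2.023
= 44.5 MPa

44.5


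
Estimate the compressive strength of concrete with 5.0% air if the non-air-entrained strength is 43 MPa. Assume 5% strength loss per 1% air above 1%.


Strength loss = (5.0 - 1) * 5 = 20.0%
f'c = 43 * (1 - 20.0/100)
= 34.4 MPa

34.4


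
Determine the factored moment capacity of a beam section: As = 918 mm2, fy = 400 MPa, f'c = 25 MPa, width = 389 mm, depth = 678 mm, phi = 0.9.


a = As * fy / (0.85 * f'c * b)
= 918 * 400 / (0.85 * 25 * 389)
= 44.4216 mm
Mn = As * fy * (d - a/2) / 10^6
= 240.8058 kN-m
phi*Mn = 0.9 * 240.8058 = 216.73 kN-m

216.73


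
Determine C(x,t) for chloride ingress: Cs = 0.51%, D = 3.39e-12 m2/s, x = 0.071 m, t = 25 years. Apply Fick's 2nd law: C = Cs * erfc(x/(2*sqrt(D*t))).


t_seconds = 25 * 365.25 * 24 * 3600 = 788940000.0 s
arg = 0.071 / (2 * sqrt(3.39e-12 * 788940000.0))
= 0.6864
erfc(0.6864) = 0.3317
C = 0.51 * 0.3317 = 0.1691%

0.1691


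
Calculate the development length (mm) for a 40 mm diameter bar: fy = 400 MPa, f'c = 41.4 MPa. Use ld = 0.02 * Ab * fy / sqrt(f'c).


Ab = pi * 40^2 / 4 = 1256.637 mm2
ld = 0.02 * 1256.637 * 400 / sqrt(41.4)
= 1562.4 mm

1562.4


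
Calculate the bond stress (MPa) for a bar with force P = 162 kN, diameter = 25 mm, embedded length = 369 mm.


u = P / (pi * db * ld)
= 162 * 1000 / (pi * 25 * 369)
= 5.59 MPa

5.59


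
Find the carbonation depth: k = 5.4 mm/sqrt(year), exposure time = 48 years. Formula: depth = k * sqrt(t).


depth = k * sqrt(t)
= 5.4 * sqrt(48)
= 37.41 mm

37.41


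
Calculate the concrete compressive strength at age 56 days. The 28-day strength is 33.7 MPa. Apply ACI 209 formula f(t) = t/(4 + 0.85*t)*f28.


f(56) = 56 / (4 + 0.85 * 56) * 33.7
= 56 / 51.6 * 33.7
= 36.57 MPa

36.57


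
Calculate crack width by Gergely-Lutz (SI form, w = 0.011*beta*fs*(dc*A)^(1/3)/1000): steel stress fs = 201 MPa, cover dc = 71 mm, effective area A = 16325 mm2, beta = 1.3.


w = 0.011 * beta * fs * (dc * A)^(1/3) / 1000
= 0.011 * 1.3 * 201 * (71 * 16325)^(1/3) / 1000
= 0.302 mm

0.302


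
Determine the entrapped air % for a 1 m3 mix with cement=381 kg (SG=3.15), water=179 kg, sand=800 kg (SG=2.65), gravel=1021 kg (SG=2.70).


Vol cement = 381 / (3.15 * 1000) = 0.120952 m3
Vol water = 179 / 1000 = 0.179 m3
Vol sand = 800 / (2.65 * 1000) = 0.301887 m3
Vol gravel = 1021 / (2.70 * 1000) = 0.378148 m3
Total solid + water volume = 0.979987 m3
Air = (1 - 0.979987) * 100 = 2.0%

2.0


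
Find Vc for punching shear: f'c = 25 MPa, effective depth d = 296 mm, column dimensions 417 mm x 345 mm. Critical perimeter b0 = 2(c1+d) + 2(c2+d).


b0 = 2*(417 + 296) + 2*(345 + 296) = 2708 mm
Vc = 0.33 * sqrt(25) * 2708 * 296 / 1000
= 1322.59 kN

1322.59


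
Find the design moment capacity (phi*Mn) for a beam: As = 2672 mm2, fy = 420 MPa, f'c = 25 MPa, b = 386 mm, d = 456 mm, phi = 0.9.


a = As * fy / (0.85 * f'c * b)
= 2672 * 420 / (0.85 * 25 * 386)
= 136.8168 mm
Mn = As * fy * (d - a/2) / 10^6
= 434.9708 kN-m
phi*Mn = 0.9 * 434.9708 = 391.47 kN-m

391.47


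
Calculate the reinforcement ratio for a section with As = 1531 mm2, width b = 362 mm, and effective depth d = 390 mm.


rho = As / (b * d)
= 1531 / (362 * 390)
= 0.0108

0.0108


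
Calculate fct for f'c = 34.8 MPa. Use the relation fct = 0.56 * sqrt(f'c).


fct = 0.56 * sqrt(34.8)
= 0.56 * 5.899
= 3.304 MPa

3.304


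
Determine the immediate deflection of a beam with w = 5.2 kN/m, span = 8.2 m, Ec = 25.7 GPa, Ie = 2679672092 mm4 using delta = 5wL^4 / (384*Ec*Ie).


Convert: L = 8.2 m = 8200 mm, Ec = 25.7 GPa = 25700 MPa
delta = 5 * 5.2 * 8200^4 / (384 * 25700 * 2679672092)
= 4.45 mm

4.45


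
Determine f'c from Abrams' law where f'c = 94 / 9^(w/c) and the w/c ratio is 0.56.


f'c = 94 / 9^0.56
= 94 / 3.423
= 27.46 MPa

27.46


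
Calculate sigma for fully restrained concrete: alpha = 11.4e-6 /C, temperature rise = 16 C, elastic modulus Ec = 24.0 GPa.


sigma = alpha * dT * Ec
= 11.4e-6 * 16 * 24.0 * 1000
= 4.378 MPa

4.378


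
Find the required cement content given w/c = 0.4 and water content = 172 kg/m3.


Cement = water / (w/c)
= 172 / 0.4
= 430.0 kg/m3

430.0


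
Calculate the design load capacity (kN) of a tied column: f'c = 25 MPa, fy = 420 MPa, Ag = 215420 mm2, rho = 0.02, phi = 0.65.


Ast = rho * Ag = 0.02 * 215420 = 4308.4 mm2
phi*Pn = 0.65 * 0.80 * (0.85 * 25 * (215420 - 4308.4) + 420 * 4308.4) / 1000
= 3273.74 kN

3273.74


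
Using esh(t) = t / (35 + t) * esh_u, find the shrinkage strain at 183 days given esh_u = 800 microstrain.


esh(183) = 183 / (35 + 183) * 800
= 183 / 218 * 800
= 671.6 microstrain

671.6


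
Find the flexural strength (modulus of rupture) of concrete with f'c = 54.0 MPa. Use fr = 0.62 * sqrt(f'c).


fr = 0.62 * sqrt(54.0)
= 4.556 MPa

4.556


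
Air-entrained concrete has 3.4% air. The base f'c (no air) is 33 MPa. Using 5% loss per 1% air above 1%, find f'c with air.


Strength loss = (3.4 - 1) * 5 = 12.0%
f'c = 33 * (1 - 12.0/100)
= 29.04 MPa

29.04


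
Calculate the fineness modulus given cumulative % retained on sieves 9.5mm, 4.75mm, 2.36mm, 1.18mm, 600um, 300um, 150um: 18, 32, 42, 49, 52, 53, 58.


FM = sum(cumulative % retained) / 100
= 304 / 100
= 3.04

3.04


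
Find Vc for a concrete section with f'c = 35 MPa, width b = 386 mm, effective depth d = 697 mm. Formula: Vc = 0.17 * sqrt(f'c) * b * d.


Vc = 0.17 * sqrt(35) * 386 * 697 / 1000
= 270.58 kN

270.58


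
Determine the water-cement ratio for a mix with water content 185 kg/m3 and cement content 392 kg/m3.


w/c = water / cement
w/c = 185 / 392 = 0.472

0.472


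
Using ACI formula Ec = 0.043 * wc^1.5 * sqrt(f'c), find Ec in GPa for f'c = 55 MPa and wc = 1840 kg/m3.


Ec = 0.043 * 1840^1.5 * sqrt(55) / 1000
= 25.17 GPa

25.17


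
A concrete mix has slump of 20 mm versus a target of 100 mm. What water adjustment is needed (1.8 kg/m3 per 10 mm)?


Difference = 100 - 20 = 80 mm
Water adjustment = 80 * 1.8 / 10 = 14.4 kg/m3

14.4


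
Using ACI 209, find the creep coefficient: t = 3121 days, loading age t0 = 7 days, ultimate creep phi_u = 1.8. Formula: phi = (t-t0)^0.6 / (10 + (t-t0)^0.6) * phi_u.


dt = 3121 - 7 = 3114
phi = 3114^0.6 / (10 + 3114^0.6) * 1.8
= 1.666

1.666


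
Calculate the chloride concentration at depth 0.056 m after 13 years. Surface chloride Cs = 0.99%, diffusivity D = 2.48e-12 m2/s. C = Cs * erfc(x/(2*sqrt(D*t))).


t_seconds = 13 * 365.25 * 24 * 3600 = 410248800.0 s
arg = 0.056 / (2 * sqrt(2.48e-12 * 410248800.0))
= 0.8778
erfc(0.8778) = 0.2144
C = 0.99 * 0.2144 = 0.2123%

0.2123


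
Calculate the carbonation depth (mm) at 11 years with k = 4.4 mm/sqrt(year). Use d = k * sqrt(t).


depth = k * sqrt(t)
= 4.4 * sqrt(11)
= 14.59 mm

14.59


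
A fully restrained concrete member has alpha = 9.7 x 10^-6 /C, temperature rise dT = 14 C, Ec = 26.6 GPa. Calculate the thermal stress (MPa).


sigma = alpha * dT * Ec
= 9.7e-6 * 14 * 26.6 * 1000
= 3.612 MPa

3.612


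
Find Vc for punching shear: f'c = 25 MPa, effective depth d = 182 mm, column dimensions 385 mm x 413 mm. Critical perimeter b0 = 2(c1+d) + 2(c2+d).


b0 = 2*(385 + 182) + 2*(413 + 182) = 2324 mm
Vc = 0.33 * sqrt(25) * 2324 * 182 / 1000
= 697.9 kN

697.9


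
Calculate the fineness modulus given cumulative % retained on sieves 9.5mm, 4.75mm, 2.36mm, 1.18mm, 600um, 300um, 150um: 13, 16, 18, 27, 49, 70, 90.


FM = sum(cumulative % retained) / 100
= 283 / 100
= 2.83

2.83


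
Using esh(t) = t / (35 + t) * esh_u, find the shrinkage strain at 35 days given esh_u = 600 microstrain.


esh(35) = 35 / (35 + 35) * 600
= 35 / 70 * 600
= 300.0 microstrain

300.0


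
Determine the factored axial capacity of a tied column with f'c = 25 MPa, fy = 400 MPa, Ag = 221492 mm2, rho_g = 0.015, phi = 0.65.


Ast = rho * Ag = 0.015 * 221492 = 3322.38 mm2
phi*Pn = 0.65 * 0.80 * (0.85 * 25 * (221492 - 3322.38) + 400 * 3322.38) / 1000
= 3101.83 kN

3101.83


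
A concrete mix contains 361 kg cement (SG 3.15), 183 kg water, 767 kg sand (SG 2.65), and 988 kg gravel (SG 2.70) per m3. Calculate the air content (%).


Vol cement = 361 / (3.15 * 1000) = 0.114603 m3
Vol water = 183 / 1000 = 0.183 m3
Vol sand = 767 / (2.65 * 1000) = 0.289434 m3
Vol gravel = 988 / (2.70 * 1000) = 0.365926 m3
Total solid + water volume = 0.952963 m3
Air = (1 - 0.952963) * 100 = 4.7%

4.7


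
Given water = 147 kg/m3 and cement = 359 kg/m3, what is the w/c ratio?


w/c = water / cement
w/c = 147 / 359 = 0.409

0.409


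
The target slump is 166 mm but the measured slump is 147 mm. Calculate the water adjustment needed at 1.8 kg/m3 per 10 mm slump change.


Difference = 166 - 147 = 19 mm
Water adjustment = 19 * 1.8 / 10 = 3.4 kg/m3

3.4


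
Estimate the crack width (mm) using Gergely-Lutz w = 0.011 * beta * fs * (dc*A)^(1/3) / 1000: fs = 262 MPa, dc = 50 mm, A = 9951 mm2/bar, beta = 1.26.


w = 0.011 * beta * fs * (dc * A)^(1/3) / 1000
= 0.011 * 1.26 * 262 * (50 * 9951)^(1/3) / 1000
= 0.288 mm

0.288


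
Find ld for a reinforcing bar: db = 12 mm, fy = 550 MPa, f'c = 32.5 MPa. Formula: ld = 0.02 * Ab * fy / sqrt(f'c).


Ab = pi * 12^2 / 4 = 113.097 mm2
ld = 0.02 * 113.097 * 550 / sqrt(32.5)
= 218.2 mm

218.2


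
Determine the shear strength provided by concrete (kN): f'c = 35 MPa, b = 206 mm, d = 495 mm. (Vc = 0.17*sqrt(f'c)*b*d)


Vc = 0.17 * sqrt(35) * 206 * 495 / 1000
= 102.55 kN

102.55


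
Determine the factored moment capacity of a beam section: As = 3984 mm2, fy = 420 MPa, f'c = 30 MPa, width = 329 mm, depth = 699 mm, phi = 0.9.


a = As * fy / (0.85 * f'c * b)
= 3984 * 420 / (0.85 * 30 * 329)
= 199.4493 mm
Mn = As * fy * (d - a/2) / 10^6
= 1002.7554 kN-m
phi*Mn = 0.9 * 1002.7554 = 902.48 kN-m

902.48


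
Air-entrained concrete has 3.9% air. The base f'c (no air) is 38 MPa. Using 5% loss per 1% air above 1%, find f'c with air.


Strength loss = (3.9 - 1) * 5 = 14.5%
f'c = 38 * (1 - 14.5/100)
= 32.49 MPa

32.49


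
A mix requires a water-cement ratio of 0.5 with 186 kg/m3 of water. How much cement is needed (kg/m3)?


Cement = water / (w/c)
= 186 / 0.5
= 372.0 kg/m3

372.0


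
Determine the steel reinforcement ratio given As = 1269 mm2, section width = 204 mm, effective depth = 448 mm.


rho = As / (b * d)
= 1269 / (204 * 448)
= 0.0139

0.0139


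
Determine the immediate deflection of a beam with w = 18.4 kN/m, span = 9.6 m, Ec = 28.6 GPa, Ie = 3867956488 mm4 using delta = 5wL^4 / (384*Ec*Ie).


Convert: L = 9.6 m = 9600 mm, Ec = 28.6 GPa = 28600 MPa
delta = 5 * 18.4 * 9600^4 / (384 * 28600 * 3867956488)
= 18.39 mm

18.39


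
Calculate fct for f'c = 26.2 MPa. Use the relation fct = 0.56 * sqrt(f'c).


fct = 0.56 * sqrt(26.2)
= 0.56 * 5.119
= 2.866 MPa

2.866


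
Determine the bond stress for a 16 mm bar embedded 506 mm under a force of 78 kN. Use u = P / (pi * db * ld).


u = P / (pi * db * ld)
= 78 * 1000 / (pi * 16 * 506)
= 3.067 MPa

3.067


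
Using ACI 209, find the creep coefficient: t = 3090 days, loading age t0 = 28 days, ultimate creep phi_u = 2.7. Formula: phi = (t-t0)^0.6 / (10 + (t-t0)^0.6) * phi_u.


dt = 3090 - 28 = 3062
phi = 3062^0.6 / (10 + 3062^0.6) * 2.7
= 2.498

2.498


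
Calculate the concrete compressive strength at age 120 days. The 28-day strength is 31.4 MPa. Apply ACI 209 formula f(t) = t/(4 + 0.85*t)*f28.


f(120) = 120 / (4 + 0.85 * 120) * 31.4
= 120 / 106.0 * 31.4
= 35.55 MPa

35.55


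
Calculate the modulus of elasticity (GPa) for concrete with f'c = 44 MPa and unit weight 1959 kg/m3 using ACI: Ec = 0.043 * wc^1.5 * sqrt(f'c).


Ec = 0.043 * 1959^1.5 * sqrt(44) / 1000
= 24.73 GPa

24.73


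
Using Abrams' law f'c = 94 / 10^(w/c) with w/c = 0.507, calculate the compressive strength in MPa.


f'c = 94 / 10^0.507
= 94 / 3.214
= 29.25 MPa

29.25


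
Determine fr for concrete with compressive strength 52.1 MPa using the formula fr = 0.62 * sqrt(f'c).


fr = 0.62 * sqrt(52.1)
= 4.475 MPa

4.475


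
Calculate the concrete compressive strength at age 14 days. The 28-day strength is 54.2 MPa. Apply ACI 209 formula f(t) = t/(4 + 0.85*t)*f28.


f(14) = 14 / (4 + 0.85 * 14) * 54.2
= 14 / 15.9 * 54.2
= 47.72 MPa

47.72


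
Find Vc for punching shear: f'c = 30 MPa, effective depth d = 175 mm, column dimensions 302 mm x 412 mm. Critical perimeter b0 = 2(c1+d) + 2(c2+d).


b0 = 2*(302 + 175) + 2*(412 + 175) = 2128 mm
Vc = 0.33 * sqrt(30) * 2128 * 175 / 1000
= 673.11 kN

673.11


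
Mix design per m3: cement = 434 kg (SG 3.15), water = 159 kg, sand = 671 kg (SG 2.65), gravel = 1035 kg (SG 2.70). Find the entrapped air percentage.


Vol cement = 434 / (3.15 * 1000) = 0.137778 m3
Vol water = 159 / 1000 = 0.159 m3
Vol sand = 671 / (2.65 * 1000) = 0.253208 m3
Vol gravel = 1035 / (2.70 * 1000) = 0.383333 m3
Total solid + water volume = 0.933319 m3
Air = (1 - 0.933319) * 100 = 6.67%

6.67


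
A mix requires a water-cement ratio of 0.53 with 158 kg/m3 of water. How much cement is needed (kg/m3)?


Cement = water / (w/c)
= 158 / 0.53
= 298.1 kg/m3

298.1


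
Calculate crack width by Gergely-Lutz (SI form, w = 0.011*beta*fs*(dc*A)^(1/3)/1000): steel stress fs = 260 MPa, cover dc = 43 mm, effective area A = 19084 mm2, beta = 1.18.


w = 0.011 * beta * fs * (dc * A)^(1/3) / 1000
= 0.011 * 1.18 * 260 * (43 * 19084)^(1/3) / 1000
= 0.316 mm

0.316


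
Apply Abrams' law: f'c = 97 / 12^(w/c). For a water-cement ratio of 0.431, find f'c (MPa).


f'c = 97 / 12^0.431
= 97 / 2.918
= 33.24 MPa

33.24


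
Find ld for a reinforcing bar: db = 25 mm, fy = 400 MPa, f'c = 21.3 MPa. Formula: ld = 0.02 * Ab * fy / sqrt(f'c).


Ab = pi * 25^2 / 4 = 490.874 mm2
ld = 0.02 * 490.874 * 400 / sqrt(21.3)
= 850.9 mm

850.9


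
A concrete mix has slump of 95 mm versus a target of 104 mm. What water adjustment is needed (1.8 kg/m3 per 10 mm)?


Difference = 104 - 95 = 9 mm
Water adjustment = 9 * 1.8 / 10 = 1.6 kg/m3

1.6


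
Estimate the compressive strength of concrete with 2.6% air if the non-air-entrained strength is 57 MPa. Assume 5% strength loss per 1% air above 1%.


Strength loss = (2.6 - 1) * 5 = 8.0%
f'c = 57 * (1 - 8.0/100)
= 52.44 MPa

52.44


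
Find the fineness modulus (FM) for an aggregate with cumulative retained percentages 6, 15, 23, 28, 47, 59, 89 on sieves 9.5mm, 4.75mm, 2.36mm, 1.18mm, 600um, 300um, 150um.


FM = sum(cumulative % retained) / 100
= 267 / 100
= 2.67

2.67


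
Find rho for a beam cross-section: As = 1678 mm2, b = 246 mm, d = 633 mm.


rho = As / (b * d)
= 1678 / (246 * 633)
= 0.0108

0.0108


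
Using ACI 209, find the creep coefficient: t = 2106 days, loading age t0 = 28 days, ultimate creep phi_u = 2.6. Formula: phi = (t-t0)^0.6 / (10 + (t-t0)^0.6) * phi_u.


dt = 2106 - 28 = 2078
phi = 2078^0.6 / (10 + 2078^0.6) * 2.6
= 2.359

2.359


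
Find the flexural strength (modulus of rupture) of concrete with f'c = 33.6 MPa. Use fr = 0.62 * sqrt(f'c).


fr = 0.62 * sqrt(33.6)
= 3.594 MPa

3.594


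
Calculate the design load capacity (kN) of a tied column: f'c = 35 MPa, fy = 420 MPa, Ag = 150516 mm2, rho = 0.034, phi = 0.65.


Ast = rho * Ag = 0.034 * 150516 = 5117.544 mm2
phi*Pn = 0.65 * 0.80 * (0.85 * 35 * (150516 - 5117.544) + 420 * 5117.544) / 1000
= 3366.99 kN

3366.99


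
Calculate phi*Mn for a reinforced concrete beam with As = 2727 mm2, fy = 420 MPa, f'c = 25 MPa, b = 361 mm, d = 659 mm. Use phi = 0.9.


a = As * fy / (0.85 * f'c * b)
= 2727 * 420 / (0.85 * 25 * 361)
= 149.3029 mm
Mn = As * fy * (d - a/2) / 10^6
= 669.2778 kN-m
phi*Mn = 0.9 * 669.2778 = 602.35 kN-m

602.35


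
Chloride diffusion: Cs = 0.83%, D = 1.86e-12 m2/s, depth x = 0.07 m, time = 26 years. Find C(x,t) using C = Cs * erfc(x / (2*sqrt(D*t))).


t_seconds = 26 * 365.25 * 24 * 3600 = 820497600.0 s
arg = 0.07 / (2 * sqrt(1.86e-12 * 820497600.0))
= 0.8959
erfc(0.8959) = 0.2051
C = 0.83 * 0.2051 = 0.1703%

0.1703


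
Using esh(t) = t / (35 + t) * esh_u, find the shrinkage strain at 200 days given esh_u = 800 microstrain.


esh(200) = 200 / (35 + 200) * 800
= 200 / 235 * 800
= 680.9 microstrain

680.9


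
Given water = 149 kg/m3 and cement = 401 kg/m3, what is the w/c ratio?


w/c = water / cement
w/c = 149 / 401 = 0.372

0.372


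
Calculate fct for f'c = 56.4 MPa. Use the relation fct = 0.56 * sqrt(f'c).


fct = 0.56 * sqrt(56.4)
= 0.56 * 7.51
= 4.206 MPa

4.206


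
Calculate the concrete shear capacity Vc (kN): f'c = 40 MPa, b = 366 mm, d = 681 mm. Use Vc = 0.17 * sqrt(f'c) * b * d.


Vc = 0.17 * sqrt(40) * 366 * 681 / 1000
= 267.98 kN

267.98


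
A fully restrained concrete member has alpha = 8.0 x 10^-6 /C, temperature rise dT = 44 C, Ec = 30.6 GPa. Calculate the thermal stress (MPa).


sigma = alpha * dT * Ec
= 8.0e-6 * 44 * 30.6 * 1000
= 10.771 MPa

10.771


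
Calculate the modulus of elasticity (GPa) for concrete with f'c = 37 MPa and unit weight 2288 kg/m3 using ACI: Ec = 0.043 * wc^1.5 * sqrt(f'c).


Ec = 0.043 * 2288^1.5 * sqrt(37) / 1000
= 28.63 GPa

28.63


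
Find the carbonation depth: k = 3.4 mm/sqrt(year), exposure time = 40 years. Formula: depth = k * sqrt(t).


depth = k * sqrt(t)
= 3.4 * sqrt(40)
= 21.5 mm

21.5


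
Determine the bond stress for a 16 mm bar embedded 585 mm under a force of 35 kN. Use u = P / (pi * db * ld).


u = P / (pi * db * ld)
= 35 * 1000 / (pi * 16 * 585)
= 1.19 MPa

1.19


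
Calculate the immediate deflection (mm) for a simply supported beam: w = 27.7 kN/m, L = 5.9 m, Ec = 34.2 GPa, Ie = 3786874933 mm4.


Convert: L = 5.9 m = 5900 mm, Ec = 34.2 GPa = 34200 MPa
delta = 5 * 27.7 * 5900^4 / (384 * 34200 * 3786874933)
= 3.37 mm

3.37


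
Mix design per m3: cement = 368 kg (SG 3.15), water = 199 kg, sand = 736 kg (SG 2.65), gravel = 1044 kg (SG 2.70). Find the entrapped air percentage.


Vol cement = 368 / (3.15 * 1000) = 0.116825 m3
Vol water = 199 / 1000 = 0.199 m3
Vol sand = 736 / (2.65 * 1000) = 0.277736 m3
Vol gravel = 1044 / (2.70 * 1000) = 0.386667 m3
Total solid + water volume = 0.980228 m3
Air = (1 - 0.980228) * 100 = 1.98%

1.98


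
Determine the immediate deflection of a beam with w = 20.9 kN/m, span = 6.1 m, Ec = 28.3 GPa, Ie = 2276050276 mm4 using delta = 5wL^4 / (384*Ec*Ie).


Convert: L = 6.1 m = 6100 mm, Ec = 28.3 GPa = 28300 MPa
delta = 5 * 20.9 * 6100^4 / (384 * 28300 * 2276050276)
= 5.85 mm

5.85


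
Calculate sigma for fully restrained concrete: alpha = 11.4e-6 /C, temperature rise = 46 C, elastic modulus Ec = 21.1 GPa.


sigma = alpha * dT * Ec
= 11.4e-6 * 46 * 21.1 * 1000
= 11.065 MPa

11.065


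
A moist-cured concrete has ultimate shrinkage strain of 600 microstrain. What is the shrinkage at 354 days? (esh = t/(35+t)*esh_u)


esh(354) = 354 / (35 + 354) * 600
= 354 / 389 * 600
= 546.0 microstrain

546.0


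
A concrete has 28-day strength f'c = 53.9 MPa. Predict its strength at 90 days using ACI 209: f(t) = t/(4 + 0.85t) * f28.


f(90) = 90 / (4 + 0.85 * 90) * 53.9
= 90 / 80.5 * 53.9
= 60.26 MPa

60.26


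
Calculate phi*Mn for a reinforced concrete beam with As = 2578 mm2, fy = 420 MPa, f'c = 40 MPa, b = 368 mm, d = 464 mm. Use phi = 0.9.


a = As * fy / (0.85 * f'c * b)
= 2578 * 420 / (0.85 * 40 * 368)
= 86.5377 mm
Mn = As * fy * (d - a/2) / 10^6
= 455.5508 kN-m
phi*Mn = 0.9 * 455.5508 = 410.0 kN-m

410.0


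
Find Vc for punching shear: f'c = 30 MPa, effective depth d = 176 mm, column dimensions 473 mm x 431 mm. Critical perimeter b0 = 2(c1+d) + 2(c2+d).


b0 = 2*(473 + 176) + 2*(431 + 176) = 2512 mm
Vc = 0.33 * sqrt(30) * 2512 * 176 / 1000
= 799.11 kN

799.11


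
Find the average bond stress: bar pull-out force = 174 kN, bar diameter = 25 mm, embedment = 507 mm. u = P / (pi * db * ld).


u = P / (pi * db * ld)
= 174 * 1000 / (pi * 25 * 507)
= 4.37 MPa

4.37


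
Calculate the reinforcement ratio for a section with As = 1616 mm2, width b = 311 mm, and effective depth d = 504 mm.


rho = As / (b * d)
= 1616 / (311 * 504)
= 0.0103

0.0103


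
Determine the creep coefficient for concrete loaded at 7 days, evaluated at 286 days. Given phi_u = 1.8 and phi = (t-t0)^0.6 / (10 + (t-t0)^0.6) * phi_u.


dt = 286 - 7 = 279
phi = 279^0.6 / (10 + 279^0.6) * 1.8
= 1.342

1.342


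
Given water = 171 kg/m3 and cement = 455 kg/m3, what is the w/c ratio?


w/c = water / cement
w/c = 171 / 455 = 0.376

0.376


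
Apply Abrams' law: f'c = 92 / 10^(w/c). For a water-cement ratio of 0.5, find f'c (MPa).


f'c = 92 / 10^0.5
= 92 / 3.162
= 29.09 MPa

29.09


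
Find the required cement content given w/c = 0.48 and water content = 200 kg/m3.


Cement = water / (w/c)
= 200 / 0.48
= 416.7 kg/m3

416.7


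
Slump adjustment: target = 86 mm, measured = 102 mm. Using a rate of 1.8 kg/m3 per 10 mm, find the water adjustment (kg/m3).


Difference = 86 - 102 = -16 mm
Water adjustment = -16 * 1.8 / 10 = -2.9 kg/m3

-2.9


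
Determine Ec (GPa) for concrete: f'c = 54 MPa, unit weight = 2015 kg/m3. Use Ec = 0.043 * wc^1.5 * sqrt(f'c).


Ec = 0.043 * 2015^1.5 * sqrt(54) / 1000
= 28.58 GPa

28.58


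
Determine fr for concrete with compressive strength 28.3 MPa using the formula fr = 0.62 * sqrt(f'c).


fr = 0.62 * sqrt(28.3)
= 3.298 MPa

3.298


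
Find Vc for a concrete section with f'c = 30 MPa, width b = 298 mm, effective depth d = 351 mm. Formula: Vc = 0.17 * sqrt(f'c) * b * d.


Vc = 0.17 * sqrt(30) * 298 * 351 / 1000
= 97.39 kN

97.39


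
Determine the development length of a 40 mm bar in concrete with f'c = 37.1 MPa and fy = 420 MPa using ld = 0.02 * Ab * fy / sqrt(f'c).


Ab = pi * 40^2 / 4 = 1256.637 mm2
ld = 0.02 * 1256.637 * 420 / sqrt(37.1)
= 1733.0 mm

1733.0


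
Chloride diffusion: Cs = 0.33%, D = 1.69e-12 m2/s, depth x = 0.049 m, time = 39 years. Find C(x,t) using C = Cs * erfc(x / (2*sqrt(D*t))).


t_seconds = 39 * 365.25 * 24 * 3600 = 1230746400.0 s
arg = 0.049 / (2 * sqrt(1.69e-12 * 1230746400.0))
= 0.5372
erfc(0.5372) = 0.4474
C = 0.33 * 0.4474 = 0.1476%

0.1476


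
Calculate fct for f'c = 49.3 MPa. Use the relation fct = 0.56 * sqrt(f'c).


fct = 0.56 * sqrt(49.3)
= 0.56 * 7.021
= 3.932 MPa

3.932


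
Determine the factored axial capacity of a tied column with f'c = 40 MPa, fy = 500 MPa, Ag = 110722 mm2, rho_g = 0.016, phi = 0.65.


Ast = rho * Ag = 0.016 * 110722 = 1771.552 mm2
phi*Pn = 0.65 * 0.80 * (0.85 * 40 * (110722 - 1771.552) + 500 * 1771.552) / 1000
= 2386.85 kN

2386.85
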